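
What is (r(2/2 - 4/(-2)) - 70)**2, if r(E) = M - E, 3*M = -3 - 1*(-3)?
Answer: 5329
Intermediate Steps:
M = 0 (M = (-3 - 1*(-3))/3 = (-3 + 3)/3 = (1/3)*0 = 0)
r(E) = -E (r(E) = 0 - E = -E)
(r(2/2 - 4/(-2)) - 70)**2 = (-(2/2 - 4/(-2)) - 70)**2 = (-(2*(1/2) - 4*(-1/2)) - 70)**2 = (-(1 + 2) - 70)**2 = (-1*3 - 70)**2 = (-3 - 70)**2 = (-73)**2 = 5329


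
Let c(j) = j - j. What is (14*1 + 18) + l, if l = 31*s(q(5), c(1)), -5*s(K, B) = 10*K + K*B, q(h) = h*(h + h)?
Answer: -3068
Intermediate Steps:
c(j) = 0
q(h) = 2*h² (q(h) = h*(2*h) = 2*h²)
s(K, B) = -2*K - B*K/5 (s(K, B) = -(10*K + K*B)/5 = -(10*K + B*K)/5 = -2*K - B*K/5)
l = -3100 (l = 31*(-2*5²*(10 + 0)/5) = 31*(-⅕*2*25*10) = 31*(-⅕*50*10) = 31*(-100) = -3100)
(14*1 + 18) + l = (14*1 + 18) - 3100 = (14 + 18) - 3100 = 32 - 3100 = -3068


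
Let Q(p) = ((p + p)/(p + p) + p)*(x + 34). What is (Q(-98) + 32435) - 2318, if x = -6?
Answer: 27401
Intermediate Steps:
Q(p) = 28 + 28*p (Q(p) = ((p + p)/(p + p) + p)*(-6 + 34) = ((2*p)/((2*p)) + p)*28 = ((2*p)*(1/(2*p)) + p)*28 = (1 + p)*28 = 28 + 28*p)
(Q(-98) + 32435) - 2318 = ((28 + 28*(-98)) + 32435) - 2318 = ((28 - 2744) + 32435) - 2318 = (-2716 + 32435) - 2318 = 29719 - 2318 = 27401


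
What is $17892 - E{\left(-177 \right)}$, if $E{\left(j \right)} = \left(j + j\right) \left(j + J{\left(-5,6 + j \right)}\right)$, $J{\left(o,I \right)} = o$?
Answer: $-46536$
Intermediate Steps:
$E{\left(j \right)} = 2 j \left(-5 + j\right)$ ($E{\left(j \right)} = \left(j + j\right) \left(j - 5\right) = 2 j \left(-5 + j\right)$)
$17892 - E{\left(-177 \right)} = 17892 - 2 \left(-177\right) \left(-5 - 177\right) = 17892 - 2 \left(-177\right) \left(-182\right) = 17892 - 64428 = -46536$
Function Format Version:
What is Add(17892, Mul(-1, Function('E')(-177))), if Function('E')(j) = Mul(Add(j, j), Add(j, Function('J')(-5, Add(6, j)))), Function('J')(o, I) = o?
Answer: -46536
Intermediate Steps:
Function('E')(j) = Mul(2, j, Add(-5, j)) (Function('E')(j) = Mul(Add(j, j), Add(j, -5)) = Mul(Mul(2, j), Add(-5, j)) = Mul(2, j, Add(-5, j)))
Add(17892, Mul(-1, Function('E')(-177))) = Add(17892, Mul(-1, Mul(2, -177, Add(-5, -177)))) = Add(17892, Mul(-1, Mul(2, -177, -182))) = Add(17892, Mul(-1, 64428)) = Add(17892, -64428) = -46536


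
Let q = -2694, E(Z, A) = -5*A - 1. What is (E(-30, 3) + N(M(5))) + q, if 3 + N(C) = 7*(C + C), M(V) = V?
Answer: -2643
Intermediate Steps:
E(Z, A) = -1 - 5*A
N(C) = -3 + 14*C (N(C) = -3 + 7*(C + C) = -3 + 7*(2*C) = -3 + 14*C)
(E(-30, 3) + N(M(5))) + q = ((-1 - 5*3) + (-3 + 14*5)) - 2694 = ((-1 - 15) + (-3 + 70)) - 2694 = (-16 + 67) - 2694 = 51 - 2694 = -2643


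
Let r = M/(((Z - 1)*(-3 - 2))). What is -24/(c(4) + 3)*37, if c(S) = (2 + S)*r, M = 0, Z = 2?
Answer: -296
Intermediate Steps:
r = 0 (r = 0/(((2 - 1)*(-3 - 2))) = 0/((1*(-5))) = 0/(-5) = 0*(-1/5) = 0)
c(S) = 0 (c(S) = (2 + S)*0 = 0)
-24/(c(4) + 3)*37 = -24/(0 + 3)*37 = -24/3*37 = -24*1/3*37 = -8*37 = -296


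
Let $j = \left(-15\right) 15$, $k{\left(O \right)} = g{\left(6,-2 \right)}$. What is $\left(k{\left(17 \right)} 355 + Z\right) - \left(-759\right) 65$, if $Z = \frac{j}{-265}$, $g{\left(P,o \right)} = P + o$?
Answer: $\frac{2690060}{53} \approx 50756.0$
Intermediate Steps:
$k{\left(O \right)} = 4$ ($k{\left(O \right)} = 6 - 2 = 4$)
$j = -225$
$Z = \frac{45}{53}$ ($Z = - \frac{225}{-265} = \left(-225\right) \left(- \frac{1}{265}\right) = \frac{45}{53} \approx 0.84906$)
$\left(k{\left(17 \right)} 355 + Z\right) - \left(-759\right) 65 = \left(4 \cdot 355 + \frac{45}{53}\right) - \left(-759\right) 65 = \left(1420 + \frac{45}{53}\right) - -49335 = \frac{75305}{53} + 49335 = \frac{2690060}{53}$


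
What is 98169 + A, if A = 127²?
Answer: 114298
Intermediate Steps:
A = 16129
98169 + A = 98169 + 16129 = 114298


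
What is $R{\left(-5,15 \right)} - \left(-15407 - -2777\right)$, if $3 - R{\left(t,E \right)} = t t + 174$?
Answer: $12434$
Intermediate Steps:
$R{\left(t,E \right)} = -171 - t^{2}$ ($R{\left(t,E \right)} = 3 - \left(t t + 174\right) = 3 - \left(t^{2} + 174\right) = 3 - \left(174 + t^{2}\right) = -171 - t^{2}$)
$R{\left(-5,15 \right)} - \left(-15407 - -2777\right) = \left(-171 - \left(-5\right)^{2}\right) - \left(-15407 - -2777\right) = \left(-171 - 25\right) - \left(-15407 + 2777\right) = \left(-171 - 25\right) - -12630 = -196 + 12630 = 12434$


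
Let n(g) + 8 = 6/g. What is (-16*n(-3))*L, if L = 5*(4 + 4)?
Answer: 6400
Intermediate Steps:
n(g) = -8 + 6/g
L = 40 (L = 5*8 = 40)
(-16*n(-3))*L = -16*(-8 + 6/(-3))*40 = -16*(-8 + 6*(-⅓))*40 = -16*(-8 - 2)*40 = -16*(-10)*40 = 160*40 = 6400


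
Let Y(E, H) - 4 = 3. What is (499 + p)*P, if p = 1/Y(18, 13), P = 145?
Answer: 506630/7 ≈ 72376.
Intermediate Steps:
Y(E, H) = 7 (Y(E, H) = 4 + 3 = 7)
p = 1/7 ≈ 0.14286
(499 + p)*P = (499 + 1/7)*145 = (3494/7)*145 = 506630/7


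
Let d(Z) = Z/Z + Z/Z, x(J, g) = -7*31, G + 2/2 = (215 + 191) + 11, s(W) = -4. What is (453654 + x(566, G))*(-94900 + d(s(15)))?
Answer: -43030264426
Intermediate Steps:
G = 416 (G = -1 + ((215 + 191) + 11) = -1 + (406 + 11) = -1 + 417 = 416)
x(J, g) = -217
d(Z) = 2 (d(Z) = 1 + 1 = 2)
(453654 + x(566, G))*(-94900 + d(s(15))) = (453654 - 217)*(-94900 + 2) = 453437*(-94898) = -43030264426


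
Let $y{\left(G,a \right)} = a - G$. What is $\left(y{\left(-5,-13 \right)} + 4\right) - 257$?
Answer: $-261$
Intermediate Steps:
$\left(y{\left(-5,-13 \right)} + 4\right) - 257 = \left(\left(-13 - -5\right) + 4\right) - 257 = \left(\left(-13 + 5\right) + 4\right) - 257 = \left(-8 + 4\right) - 257 = -4 - 257 = -261$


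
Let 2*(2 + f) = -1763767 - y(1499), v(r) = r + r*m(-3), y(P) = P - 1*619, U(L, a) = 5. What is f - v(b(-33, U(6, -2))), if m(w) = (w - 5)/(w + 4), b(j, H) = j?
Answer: -1765113/2 ≈ -8.8256e+5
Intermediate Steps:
y(P) = -619 + P (y(P) = P - 619 = -619 + P)
m(w) = (-5 + w)/(4 + w)
v(r) = -7*r (v(r) = r + r*((-5 - 3)/(4 - 3)) = r + r*(-8/1) = r + r*(1*(-8)) = r + r*(-8) = r - 8*r = -7*r)
f = -1764651/2 (f = -2 + (-1763767 - (-619 + 1499))/2 = -2 + (-1763767 - 1*880)/2 = -2 + (-1763767 - 880)/2 = -2 + (1/2)*(-1764647) = -2 - 1764647/2 = -1764651/2 ≈ -8.8233e+5)
f - v(b(-33, U(6, -2))) = -1764651/2 - (-7)*(-33) = -1764651/2 - 1*231 = -1764651/2 - 231 = -1765113/2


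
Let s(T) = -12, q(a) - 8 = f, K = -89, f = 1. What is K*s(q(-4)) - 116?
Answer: 952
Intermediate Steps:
q(a) = 9 (q(a) = 8 + 1 = 9)
K*s(q(-4)) - 116 = -89*(-12) - 116 = 1068 - 116 = 952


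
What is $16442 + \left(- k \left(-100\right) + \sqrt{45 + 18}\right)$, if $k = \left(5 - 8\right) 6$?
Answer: $14642 + 3 \sqrt{7} \approx 14650.0$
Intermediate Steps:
$k = -18$ ($k = \left(5 - 8\right) 6 = \left(-3\right) 6 = -18$)
$16442 + \left(- k \left(-100\right) + \sqrt{45 + 18}\right) = 16442 + \left(\left(-1\right) \left(-18\right) \left(-100\right) + \sqrt{45 + 18}\right) = 16442 + \left(18 \left(-100\right) + \sqrt{63}\right) = 16442 - \left(1800 - 3 \sqrt{7}\right) = 14642 + 3 \sqrt{7}$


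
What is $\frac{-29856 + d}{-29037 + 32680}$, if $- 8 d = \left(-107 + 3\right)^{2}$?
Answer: $- \frac{31208}{3643} \approx -8.5666$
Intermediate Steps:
$d = -1352$ ($d = - \frac{\left(-107 + 3\right)^{2}}{8} = - \frac{\left(-104\right)^{2}}{8} = \left(- \frac{1}{8}\right) 10816 = -1352$)
$\frac{-29856 + d}{-29037 + 32680} = \frac{-29856 - 1352}{-29037 + 32680} = - \frac{31208}{3643}$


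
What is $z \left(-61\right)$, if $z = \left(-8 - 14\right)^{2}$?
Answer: $-29524$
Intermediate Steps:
$z = 484$ ($z = \left(-22\right)^{2} = 484$)
$z \left(-61\right) = 484 \left(-61\right) = -29524$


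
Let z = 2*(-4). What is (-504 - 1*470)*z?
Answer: 7792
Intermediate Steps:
z = -8
(-504 - 1*470)*z = (-504 - 1*470)*(-8) = (-504 - 470)*(-8) = -974*(-8) = 7792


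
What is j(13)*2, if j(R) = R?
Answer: 26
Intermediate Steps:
j(13)*2 = 13*2 = 26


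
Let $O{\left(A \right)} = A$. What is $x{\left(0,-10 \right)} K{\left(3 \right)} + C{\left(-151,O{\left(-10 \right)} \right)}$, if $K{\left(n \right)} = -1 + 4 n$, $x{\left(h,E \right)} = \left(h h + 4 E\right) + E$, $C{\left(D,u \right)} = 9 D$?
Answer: $-1909$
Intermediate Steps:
$x{\left(h,E \right)} = h^{2} + 5 E$ ($x{\left(h,E \right)} = \left(h^{2} + 4 E\right) + E = h^{2} + 5 E$)
$x{\left(0,-10 \right)} K{\left(3 \right)} + C{\left(-151,O{\left(-10 \right)} \right)} = \left(0^{2} + 5 \left(-10\right)\right) \left(-1 + 4 \cdot 3\right) + 9 \left(-151\right) = \left(0 - 50\right) \left(-1 + 12\right) - 1359 = \left(-50\right) 11 - 1359 = -550 - 1359 = -1909$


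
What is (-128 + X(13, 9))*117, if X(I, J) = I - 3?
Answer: -13806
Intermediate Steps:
X(I, J) = -3 + I
(-128 + X(13, 9))*117 = (-128 + (-3 + 13))*117 = (-128 + 10)*117 = -118*117 = -13806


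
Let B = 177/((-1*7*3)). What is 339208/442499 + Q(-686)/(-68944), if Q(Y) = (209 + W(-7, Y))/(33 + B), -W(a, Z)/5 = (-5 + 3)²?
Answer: 4021867866367/5247315981632 ≈ 0.76646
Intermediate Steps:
B = -59/7 (B = 177/((-7*3)) = 177/(-21) = 177*(-1/21) = -59/7 ≈ -8.4286)
W(a, Z) = -20 (W(a, Z) = -5*(-5 + 3)² = -5*(-2)² = -5*4 = -20)
Q(Y) = 1323/172 (Q(Y) = (209 - 20)/(33 - 59/7) = 189/(172/7) = 189*(7/172) = 1323/172)
339208/442499 + Q(-686)/(-68944) = 339208/442499 + (1323/172)/(-68944) = 339208*(1/442499) + (1323/172)*(-1/68944) = 339208/442499 - 1323/11858368 = 4021867866367/5247315981632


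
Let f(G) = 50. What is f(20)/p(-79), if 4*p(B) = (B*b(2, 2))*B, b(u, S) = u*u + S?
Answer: 100/18723 ≈ 0.0053410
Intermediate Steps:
b(u, S) = S + u² (b(u, S) = u² + S = S + u²)
p(B) = 3*B²/2 (p(B) = ((B*(2 + 2²))*B)/4 = ((B*(2 + 4))*B)/4 = ((B*6)*B)/4 = ((6*B)*B)/4 = (6*B²)/4 = 3*B²/2)
f(20)/p(-79) = 50/(((3/2)*(-79)²)) = 50/(((3/2)*6241)) = 50/(18723/2) = 50*(2/18723) = 100/18723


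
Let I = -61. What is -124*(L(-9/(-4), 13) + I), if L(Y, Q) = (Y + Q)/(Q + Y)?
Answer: 7440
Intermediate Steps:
L(Y, Q) = 1 (L(Y, Q) = (Q + Y)/(Q + Y) = 1)
-124*(L(-9/(-4), 13) + I) = -124*(1 - 61) = -124*(-60) = 7440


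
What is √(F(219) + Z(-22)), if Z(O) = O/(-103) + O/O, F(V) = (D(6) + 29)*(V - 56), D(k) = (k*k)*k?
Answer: √423683290/103 ≈ 199.84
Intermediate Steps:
D(k) = k³ (D(k) = k²*k = k³)
F(V) = -13720 + 245*V (F(V) = (6³ + 29)*(V - 56) = (216 + 29)*(-56 + V) = 245*(-56 + V) = -13720 + 245*V)
Z(O) = 1 - O/103 (Z(O) = O*(-1/103) + 1 = -O/103 + 1 = 1 - O/103)
√(F(219) + Z(-22)) = √((-13720 + 245*219) + (1 - 1/103*(-22))) = √((-13720 + 53655) + (1 + 22/103)) = √(39935 + 125/103) = √(4113430/103) = √423683290/103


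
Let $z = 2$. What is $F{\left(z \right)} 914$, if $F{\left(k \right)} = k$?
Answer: $1828$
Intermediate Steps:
$F{\left(z \right)} 914 = 2 \cdot 914 = 1828$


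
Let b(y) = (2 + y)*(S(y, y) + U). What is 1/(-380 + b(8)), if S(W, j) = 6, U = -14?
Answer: -1/460 ≈ -0.0021739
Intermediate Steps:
b(y) = -16 - 8*y (b(y) = (2 + y)*(6 - 14) = (2 + y)*(-8) = -16 - 8*y)
1/(-380 + b(8)) = 1/(-380 + (-16 - 8*8)) = 1/(-380 + (-16 - 64)) = 1/(-380 - 80) = 1/(-460) = -1/460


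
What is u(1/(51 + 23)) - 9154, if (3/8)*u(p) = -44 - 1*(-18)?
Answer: -27670/3 ≈ -9223.3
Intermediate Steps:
u(p) = -208/3 (u(p) = 8*(-44 - 1*(-18))/3 = 8*(-44 + 18)/3 = (8/3)*(-26) = -208/3)
u(1/(51 + 23)) - 9154 = -208/3 - 9154 = -27670/3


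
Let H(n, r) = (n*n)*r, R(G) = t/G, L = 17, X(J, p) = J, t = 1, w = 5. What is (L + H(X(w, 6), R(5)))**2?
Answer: 484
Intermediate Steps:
R(G) = 1/G
H(n, r) = r*n**2 (H(n, r) = n**2*r = r*n**2)
(L + H(X(w, 6), R(5)))**2 = (17 + 5**2/5)**2 = (17 + (1/5)*25)**2 = (17 + 5)**2 = 22**2 = 484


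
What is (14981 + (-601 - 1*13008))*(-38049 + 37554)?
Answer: -679140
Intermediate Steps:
(14981 + (-601 - 1*13008))*(-38049 + 37554) = (14981 + (-601 - 13008))*(-495) = (14981 - 13609)*(-495) = 1372*(-495) = -679140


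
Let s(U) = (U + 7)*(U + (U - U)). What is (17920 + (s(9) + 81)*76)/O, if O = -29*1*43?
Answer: -35020/1247 ≈ -28.083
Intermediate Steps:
s(U) = U*(7 + U) (s(U) = (7 + U)*(U + 0) = (7 + U)*U = U*(7 + U))
O = -1247 (O = -29*43 = -1247)
(17920 + (s(9) + 81)*76)/O = (17920 + (9*(7 + 9) + 81)*76)/(-1247) = (17920 + (9*16 + 81)*76)*(-1/1247) = (17920 + (144 + 81)*76)*(-1/1247) = (17920 + 225*76)*(-1/1247) = (17920 + 17100)*(-1/1247) = 35020*(-1/1247) = -35020/1247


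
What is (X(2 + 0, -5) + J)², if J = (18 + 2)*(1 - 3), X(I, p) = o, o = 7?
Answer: 1089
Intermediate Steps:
X(I, p) = 7
J = -40 (J = 20*(-2) = -40)
(X(2 + 0, -5) + J)² = (7 - 40)² = (-33)² = 1089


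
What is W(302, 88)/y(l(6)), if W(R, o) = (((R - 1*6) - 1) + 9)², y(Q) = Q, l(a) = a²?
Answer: 23104/9 ≈ 2567.1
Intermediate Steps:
W(R, o) = (2 + R)² (W(R, o) = (((R - 6) - 1) + 9)² = (((-6 + R) - 1) + 9)² = ((-7 + R) + 9)² = (2 + R)²)
W(302, 88)/y(l(6)) = (2 + 302)²/(6²) = 304²/36 = 92416*(1/36) = 23104/9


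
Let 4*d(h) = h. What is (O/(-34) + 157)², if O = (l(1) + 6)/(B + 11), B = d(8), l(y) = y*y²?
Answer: 4814555769/195364 ≈ 24644.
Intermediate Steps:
l(y) = y³
d(h) = h/4
B = 2 (B = (¼)*8 = 2)
O = 7/13 (O = (1³ + 6)/(2 + 11) = (1 + 6)/13 = 7*(1/13) = 7/13 ≈ 0.53846)
(O/(-34) + 157)² = ((7/13)/(-34) + 157)² = ((7/13)*(-1/34) + 157)² = (-7/442 + 157)² = (69387/442)² = 4814555769/195364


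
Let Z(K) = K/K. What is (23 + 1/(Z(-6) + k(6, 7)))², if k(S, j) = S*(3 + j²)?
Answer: 51840000/97969 ≈ 529.15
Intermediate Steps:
Z(K) = 1
(23 + 1/(Z(-6) + k(6, 7)))² = (23 + 1/(1 + 6*(3 + 7²)))² = (23 + 1/(1 + 6*(3 + 49)))² = (23 + 1/(1 + 6*52))² = (23 + 1/(1 + 312))² = (23 + 1/313)² = (7200/313)² = 51840000/97969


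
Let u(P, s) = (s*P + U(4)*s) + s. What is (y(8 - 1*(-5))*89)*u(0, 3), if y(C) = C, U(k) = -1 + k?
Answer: 13884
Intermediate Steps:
u(P, s) = 4*s + P*s (u(P, s) = (s*P + (-1 + 4)*s) + s = (P*s + 3*s) + s = (3*s + P*s) + s = 4*s + P*s)
(y(8 - 1*(-5))*89)*u(0, 3) = ((8 - 1*(-5))*89)*(3*(4 + 0)) = ((8 + 5)*89)*(3*4) = (13*89)*12 = 1157*12 = 13884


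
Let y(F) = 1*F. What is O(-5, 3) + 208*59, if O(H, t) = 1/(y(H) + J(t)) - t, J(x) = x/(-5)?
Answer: 343527/28 ≈ 12269.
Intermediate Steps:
J(x) = -x/5 (J(x) = x*(-⅕) = -x/5)
y(F) = F
O(H, t) = 1/(H - t/5) - t
O(-5, 3) + 208*59 = (5 + 3² - 5*(-5)*3)/(-1*3 + 5*(-5)) + 208*59 = (5 + 9 + 75)/(-3 - 25) + 12272 = 89/(-28) + 12272 = -1/28*89 + 12272 = -89/28 + 12272 = 343527/28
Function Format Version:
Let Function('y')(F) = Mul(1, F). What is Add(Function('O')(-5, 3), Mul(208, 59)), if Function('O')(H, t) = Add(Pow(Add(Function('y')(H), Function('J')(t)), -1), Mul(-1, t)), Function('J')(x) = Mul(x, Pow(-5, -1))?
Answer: Rational(343527, 28) ≈ 12269.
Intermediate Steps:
Function('J')(x) = Mul(Rational(-1, 5), x) (Function('J')(x) = Mul(x, Rational(-1, 5)) = Mul(Rational(-1, 5), x))
Function('y')(F) = F
Function('O')(H, t) = Add(Pow(Add(H, Mul(Rational(-1, 5), t)), -1), Mul(-1, t))
Add(Function('O')(-5, 3), Mul(208, 59)) = Add(Mul(Pow(Add(Mul(-1, 3), Mul(5, -5)), -1), Add(5, Pow(3, 2), Mul(-5, -5, 3))), Mul(208, 59)) = Add(Mul(Pow(Add(-3, -25), -1), Add(5, 9, 75)), 12272) = Add(Mul(Pow(-28, -1), 89), 12272) = Add(Mul(Rational(-1, 28), 89), 12272) = Add(Rational(-89, 28), 12272) = Rational(343527, 28)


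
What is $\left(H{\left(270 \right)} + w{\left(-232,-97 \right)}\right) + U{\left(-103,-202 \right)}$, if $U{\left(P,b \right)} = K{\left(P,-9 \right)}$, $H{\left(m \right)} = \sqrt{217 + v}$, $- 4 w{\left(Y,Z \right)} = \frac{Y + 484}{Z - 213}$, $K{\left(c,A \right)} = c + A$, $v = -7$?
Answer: $- \frac{34657}{310} + \sqrt{210} \approx -97.305$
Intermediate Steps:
$K{\left(c,A \right)} = A + c$
$w{\left(Y,Z \right)} = - \frac{484 + Y}{4 \left(-213 + Z\right)}$ ($w{\left(Y,Z \right)} = - \frac{\left(Y + 484\right) \frac{1}{Z - 213}}{4} = - \frac{\left(484 + Y\right) \frac{1}{-213 + Z}}{4} = - \frac{\frac{1}{-213 + Z} \left(484 + Y\right)}{4} = - \frac{484 + Y}{4 \left(-213 + Z\right)}$)
$H{\left(m \right)} = \sqrt{210}$ ($H{\left(m \right)} = \sqrt{217 - 7} = \sqrt{210}$)
$U{\left(P,b \right)} = -9 + P$
$\left(H{\left(270 \right)} + w{\left(-232,-97 \right)}\right) + U{\left(-103,-202 \right)} = \left(\sqrt{210} + \frac{-484 - -232}{4 \left(-213 - 97\right)}\right) - 112 = \left(\sqrt{210} + \frac{-484 + 232}{4 \left(-310\right)}\right) - 112 = \left(\sqrt{210} + \frac{1}{4} \left(- \frac{1}{310}\right) \left(-252\right)\right) - 112 = \left(\sqrt{210} + \frac{63}{310}\right) - 112 = \left(\frac{63}{310} + \sqrt{210}\right) - 112 = - \frac{34657}{310} + \sqrt{210}$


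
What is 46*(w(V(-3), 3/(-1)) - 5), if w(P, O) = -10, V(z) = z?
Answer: -690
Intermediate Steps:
46*(w(V(-3), 3/(-1)) - 5) = 46*(-10 - 5) = 46*(-15) = -690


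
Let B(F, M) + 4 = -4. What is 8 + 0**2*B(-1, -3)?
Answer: 8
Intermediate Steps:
B(F, M) = -8 (B(F, M) = -4 - 4 = -8)
8 + 0**2*B(-1, -3) = 8 + 0**2*(-8) = 8 + 0*(-8) = 8 + 0 = 8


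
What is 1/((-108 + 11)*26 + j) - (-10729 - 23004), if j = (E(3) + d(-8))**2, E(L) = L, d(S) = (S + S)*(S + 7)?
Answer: 72897012/2161 ≈ 33733.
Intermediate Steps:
d(S) = 2*S*(7 + S) (d(S) = (2*S)*(7 + S) = 2*S*(7 + S))
j = 361 (j = (3 + 2*(-8)*(7 - 8))**2 = (3 + 2*(-8)*(-1))**2 = (3 + 16)**2 = 19**2 = 361)
1/((-108 + 11)*26 + j) - (-10729 - 23004) = 1/((-108 + 11)*26 + 361) - (-10729 - 23004) = 1/(-97*26 + 361) - 1*(-33733) = 1/(-2522 + 361) + 33733 = 1/(-2161) + 33733 = -1/2161 + 33733 = 72897012/2161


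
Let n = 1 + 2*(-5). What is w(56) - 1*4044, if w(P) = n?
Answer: -4053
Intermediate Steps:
n = -9 (n = 1 - 10 = -9)
w(P) = -9
w(56) - 1*4044 = -9 - 1*4044 = -9 - 4044 = -4053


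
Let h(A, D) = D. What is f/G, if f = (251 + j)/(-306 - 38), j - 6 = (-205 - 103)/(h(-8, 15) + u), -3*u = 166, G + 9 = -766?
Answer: 2911/2932600 ≈ 0.00099264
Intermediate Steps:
G = -775 (G = -9 - 766 = -775)
u = -166/3 (u = -1/3*166 = -166/3 ≈ -55.333)
j = 150/11 (j = 6 + (-205 - 103)/(15 - 166/3) = 6 - 308/(-121/3) = 6 - 308*(-3/121) = 6 + 84/11 = 150/11 ≈ 13.636)
f = -2911/3784 (f = (251 + 150/11)/(-306 - 38) = (2911/11)/(-344) = (2911/11)*(-1/344) = -2911/3784 ≈ -0.76929)
f/G = -2911/3784/(-775) = -2911/3784*(-1/775) = 2911/2932600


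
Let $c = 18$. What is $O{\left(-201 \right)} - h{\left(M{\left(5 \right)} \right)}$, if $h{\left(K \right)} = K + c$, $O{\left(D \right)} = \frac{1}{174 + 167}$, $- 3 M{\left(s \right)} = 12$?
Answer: $- \frac{4773}{341} \approx -13.997$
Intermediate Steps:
$M{\left(s \right)} = -4$ ($M{\left(s \right)} = \left(- \frac{1}{3}\right) 12 = -4$)
$O{\left(D \right)} = \frac{1}{341}$
$h{\left(K \right)} = 18 + K$ ($h{\left(K \right)} = K + 18 = 18 + K$)
$O{\left(-201 \right)} - h{\left(M{\left(5 \right)} \right)} = \frac{1}{341} - \left(18 - 4\right) = \frac{1}{341} - 14 = - \frac{4773}{341}$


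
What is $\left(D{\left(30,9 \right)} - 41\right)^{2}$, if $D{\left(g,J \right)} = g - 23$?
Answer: $1156$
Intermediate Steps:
$D{\left(g,J \right)} = -23 + g$
$\left(D{\left(30,9 \right)} - 41\right)^{2} = \left(\left(-23 + 30\right) - 41\right)^{2} = \left(7 - 41\right)^{2} = \left(-34\right)^{2} = 1156$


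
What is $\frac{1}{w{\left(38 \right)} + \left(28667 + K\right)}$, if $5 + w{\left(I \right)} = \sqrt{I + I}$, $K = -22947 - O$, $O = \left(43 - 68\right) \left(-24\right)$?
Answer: $\frac{5115}{26163149} - \frac{2 \sqrt{19}}{26163149} \approx 0.00019517$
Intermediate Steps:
$O = 600$ ($O = \left(-25\right) \left(-24\right) = 600$)
$K = -23547$ ($K = -22947 - 600 = -23547$)
$w{\left(I \right)} = -5 + \sqrt{2} \sqrt{I}$ ($w{\left(I \right)} = -5 + \sqrt{I + I} = -5 + \sqrt{2 I} = -5 + \sqrt{2} \sqrt{I}$)
$\frac{1}{w{\left(38 \right)} + \left(28667 + K\right)} = \frac{1}{\left(-5 + \sqrt{2} \sqrt{38}\right) + \left(28667 - 23547\right)} = \frac{1}{\left(-5 + 2 \sqrt{19}\right) + 5120} = \frac{1}{5115 + 2 \sqrt{19}}$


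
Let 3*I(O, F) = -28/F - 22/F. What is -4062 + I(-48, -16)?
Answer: -97463/24 ≈ -4061.0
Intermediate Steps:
I(O, F) = -50/(3*F) (I(O, F) = (-28/F - 22/F)/3 = (-50/F)/3 = -50/(3*F))
-4062 + I(-48, -16) = -4062 - 50/3/(-16) = -4062 - 50/3*(-1/16) = -4062 + 25/24 = -97463/24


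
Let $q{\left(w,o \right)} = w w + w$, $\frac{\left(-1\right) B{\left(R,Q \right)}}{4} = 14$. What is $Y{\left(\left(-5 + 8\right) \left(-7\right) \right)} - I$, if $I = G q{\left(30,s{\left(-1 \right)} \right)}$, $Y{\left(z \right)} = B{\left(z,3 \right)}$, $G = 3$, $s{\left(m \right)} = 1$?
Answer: $-2846$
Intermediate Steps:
$B{\left(R,Q \right)} = -56$ ($B{\left(R,Q \right)} = \left(-4\right) 14 = -56$)
$q{\left(w,o \right)} = w + w^{2}$ ($q{\left(w,o \right)} = w^{2} + w = w + w^{2}$)
$Y{\left(z \right)} = -56$
$I = 2790$ ($I = 3 \cdot 30 \left(1 + 30\right) = 3 \cdot 30 \cdot 31 = 3 \cdot 930 = 2790$)
$Y{\left(\left(-5 + 8\right) \left(-7\right) \right)} - I = -56 - 2790 = -2846$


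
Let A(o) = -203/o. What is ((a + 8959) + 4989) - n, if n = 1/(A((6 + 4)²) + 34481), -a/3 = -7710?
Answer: 127841124866/3447897 ≈ 37078.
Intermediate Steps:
a = 23130 (a = -3*(-7710) = 23130)
n = 100/3447897 (n = 1/(-203/(6 + 4)² + 34481) = 1/(-203/(10²) + 34481) = 1/(-203/100 + 34481) = 1/(3447897/100) = 100/3447897 ≈ 2.9003e-5)
((a + 8959) + 4989) - n = ((23130 + 8959) + 4989) - 1*100/3447897 = (32089 + 4989) - 100/3447897 = 37078 - 100/3447897 = 127841124866/3447897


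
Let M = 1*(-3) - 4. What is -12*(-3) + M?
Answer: 29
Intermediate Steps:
M = -7 (M = -3 - 4 = -7)
-12*(-3) + M = -12*(-3) - 7 = 36 - 7 = 29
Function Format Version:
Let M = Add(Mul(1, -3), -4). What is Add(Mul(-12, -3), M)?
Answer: 29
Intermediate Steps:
M = -7 (M = Add(-3, -4) = -7)
Add(Mul(-12, -3), M) = Add(Mul(-12, -3), -7) = Add(36, -7) = 29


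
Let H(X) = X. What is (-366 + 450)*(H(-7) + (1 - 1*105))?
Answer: -9324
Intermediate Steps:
(-366 + 450)*(H(-7) + (1 - 1*105)) = (-366 + 450)*(-7 + (1 - 1*105)) = 84*(-7 + (1 - 105)) = 84*(-7 - 104) = 84*(-111) = -9324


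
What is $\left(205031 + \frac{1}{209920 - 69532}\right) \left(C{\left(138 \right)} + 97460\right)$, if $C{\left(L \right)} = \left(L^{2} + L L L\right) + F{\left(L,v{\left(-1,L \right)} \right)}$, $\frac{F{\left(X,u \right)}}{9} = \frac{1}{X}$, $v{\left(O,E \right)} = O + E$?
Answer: $\frac{3633980731823372471}{6457848} \approx 5.6272 \cdot 10^{11}$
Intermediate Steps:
$v{\left(O,E \right)} = E + O$
$F{\left(X,u \right)} = \frac{9}{X}$
$C{\left(L \right)} = L^{2} + L^{3} + \frac{9}{L}$ ($C{\left(L \right)} = \left(L^{2} + L L L\right) + \frac{9}{L} = \left(L^{2} + L^{2} L\right) + \frac{9}{L} = \left(L^{2} + L^{3}\right) + \frac{9}{L} = L^{2} + L^{3} + \frac{9}{L}$)
$\left(205031 + \frac{1}{209920 - 69532}\right) \left(C{\left(138 \right)} + 97460\right) = \left(205031 + \frac{1}{209920 - 69532}\right) \left(\frac{9 + 138^{3} \left(1 + 138\right)}{138} + 97460\right) = \left(205031 + \frac{1}{140388}\right) \left(\frac{9 + 2628072 \cdot 139}{138} + 97460\right) = \left(205031 + \frac{1}{140388}\right) \left(\frac{9 + 365302008}{138} + 97460\right) = \frac{28783892029 \left(\frac{1}{138} \cdot 365302017 + 97460\right)}{140388} = \frac{28783892029 \left(\frac{121767339}{46} + 97460\right)}{140388} = \frac{28783892029}{140388} \cdot \frac{126250499}{46} = \frac{3633980731823372471}{6457848}$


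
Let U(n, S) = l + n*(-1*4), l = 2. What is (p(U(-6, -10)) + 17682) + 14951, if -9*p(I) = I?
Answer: 293671/9 ≈ 32630.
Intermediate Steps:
U(n, S) = 2 - 4*n (U(n, S) = 2 + n*(-1*4) = 2 + n*(-4) = 2 - 4*n)
p(I) = -I/9
(p(U(-6, -10)) + 17682) + 14951 = (-(2 - 4*(-6))/9 + 17682) + 14951 = (-(2 + 24)/9 + 17682) + 14951 = (-⅑*26 + 17682) + 14951 = (-26/9 + 17682) + 14951 = 159112/9 + 14951 = 293671/9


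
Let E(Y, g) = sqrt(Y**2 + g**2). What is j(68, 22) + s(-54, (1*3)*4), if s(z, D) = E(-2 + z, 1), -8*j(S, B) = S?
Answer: -17/2 + sqrt(3137) ≈ 47.509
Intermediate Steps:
j(S, B) = -S/8
s(z, D) = sqrt(1 + (-2 + z)**2) (s(z, D) = sqrt((-2 + z)**2 + 1**2) = sqrt((-2 + z)**2 + 1) = sqrt(1 + (-2 + z)**2))
j(68, 22) + s(-54, (1*3)*4) = -1/8*68 + sqrt(1 + (-2 - 54)**2) = -17/2 + sqrt(1 + (-56)**2) = -17/2 + sqrt(1 + 3136) = -17/2 + sqrt(3137)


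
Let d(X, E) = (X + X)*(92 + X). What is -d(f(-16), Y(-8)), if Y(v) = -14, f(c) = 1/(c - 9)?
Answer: 4598/625 ≈ 7.3568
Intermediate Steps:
f(c) = 1/(-9 + c)
d(X, E) = 2*X*(92 + X) (d(X, E) = (2*X)*(92 + X) = 2*X*(92 + X))
-d(f(-16), Y(-8)) = -2*(92 + 1/(-9 - 16))/(-9 - 16) = -2*(92 + 1/(-25))/(-25) = -2*(-1)*(92 - 1/25)/25 = -2*(-1)*2299/(25*25) = -1*(-4598/625) = 4598/625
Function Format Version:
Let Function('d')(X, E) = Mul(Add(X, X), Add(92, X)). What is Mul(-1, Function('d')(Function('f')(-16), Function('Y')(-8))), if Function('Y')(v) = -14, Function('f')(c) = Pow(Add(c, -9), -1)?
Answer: Rational(4598, 625) ≈ 7.3568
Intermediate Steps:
Function('f')(c) = Pow(Add(-9, c), -1)
Function('d')(X, E) = Mul(2, X, Add(92, X)) (Function('d')(X, E) = Mul(Mul(2, X), Add(92, X)) = Mul(2, X, Add(92, X)))
Mul(-1, Function('d')(Function('f')(-16), Function('Y')(-8))) = Mul(-1, Mul(2, Pow(Add(-9, -16), -1), Add(92, Pow(Add(-9, -16), -1)))) = Mul(-1, Mul(2, Pow(-25, -1), Add(92, Pow(-25, -1)))) = Mul(-1, Mul(2, Rational(-1, 25), Add(92, Rational(-1, 25)))) = Mul(-1, Mul(2, Rational(-1, 25), Rational(2299, 25))) = Mul(-1, Rational(-4598, 625)) = Rational(4598, 625)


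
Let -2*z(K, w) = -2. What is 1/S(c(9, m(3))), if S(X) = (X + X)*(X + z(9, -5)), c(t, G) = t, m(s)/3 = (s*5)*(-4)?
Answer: 1/180 ≈ 0.0055556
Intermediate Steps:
m(s) = -60*s (m(s) = 3*((s*5)*(-4)) = 3*((5*s)*(-4)) = 3*(-20*s) = -60*s)
z(K, w) = 1 (z(K, w) = -½*(-2) = 1)
S(X) = 2*X*(1 + X) (S(X) = (X + X)*(X + 1) = (2*X)*(1 + X) = 2*X*(1 + X))
1/S(c(9, m(3))) = 1/(2*9*(1 + 9)) = 1/(2*9*10) = 1/180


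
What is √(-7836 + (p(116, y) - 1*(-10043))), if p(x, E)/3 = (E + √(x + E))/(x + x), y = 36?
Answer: √(7425914 + 87*√38)/58 ≈ 46.985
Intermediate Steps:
p(x, E) = 3*(E + √(E + x))/(2*x) (p(x, E) = 3*((E + √(x + E))/(x + x)) = 3*((E + √(E + x))/((2*x))) = 3*((E + √(E + x))*(1/(2*x))) = 3*((E + √(E + x))/(2*x)) = 3*(E + √(E + x))/(2*x))
√(-7836 + (p(116, y) - 1*(-10043))) = √(-7836 + ((3/2)*(36 + √(36 + 116))/116 - 1*(-10043))) = √(-7836 + ((3/2)*(1/116)*(36 + √152) + 10043)) = √(-7836 + ((3/2)*(1/116)*(36 + 2*√38) + 10043)) = √(-7836 + ((27/58 + 3*√38/116) + 10043)) = √(-7836 + (582521/58 + 3*√38/116)) = √(128033/58 + 3*√38/116)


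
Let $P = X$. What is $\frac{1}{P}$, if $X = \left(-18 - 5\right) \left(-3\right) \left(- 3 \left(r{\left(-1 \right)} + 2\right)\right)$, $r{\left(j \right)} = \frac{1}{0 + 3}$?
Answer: $- \frac{1}{483} \approx -0.0020704$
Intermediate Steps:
$r{\left(j \right)} = \frac{1}{3}$
$X = -483$ ($X = \left(-18 - 5\right) \left(-3\right) \left(- 3 \left(\frac{1}{3} + 2\right)\right) = \left(-23\right) \left(-3\right) \left(\left(-3\right) \frac{7}{3}\right) = 69 \left(-7\right) = -483$)
$P = -483$
$\frac{1}{P} = \frac{1}{-483} = - \frac{1}{483}$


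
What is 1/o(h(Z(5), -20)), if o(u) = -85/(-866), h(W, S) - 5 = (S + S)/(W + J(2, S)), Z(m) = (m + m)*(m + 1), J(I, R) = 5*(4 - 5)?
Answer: 866/85 ≈ 10.188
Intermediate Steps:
J(I, R) = -5 (J(I, R) = 5*(-1) = -5)
Z(m) = 2*m*(1 + m) (Z(m) = (2*m)*(1 + m) = 2*m*(1 + m))
h(W, S) = 5 + 2*S/(-5 + W) (h(W, S) = 5 + (S + S)/(W - 5) = 5 + (2*S)/(-5 + W) = 5 + 2*S/(-5 + W))
o(u) = 85/866 (o(u) = -85*(-1/866) = 85/866)
1/o(h(Z(5), -20)) = 1/(85/866) = 866/85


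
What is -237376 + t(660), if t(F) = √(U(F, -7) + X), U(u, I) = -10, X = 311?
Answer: -237376 + √301 ≈ -2.3736e+5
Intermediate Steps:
t(F) = √301 (t(F) = √(-10 + 311) = √301)
-237376 + t(660) = -237376 + √301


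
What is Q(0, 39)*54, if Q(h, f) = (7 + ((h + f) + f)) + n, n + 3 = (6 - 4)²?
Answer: 4644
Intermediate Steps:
n = 1 (n = -3 + (6 - 4)² = -3 + 2² = -3 + 4 = 1)
Q(h, f) = 8 + h + 2*f (Q(h, f) = (7 + ((h + f) + f)) + 1 = (7 + ((f + h) + f)) + 1 = (7 + (h + 2*f)) + 1 = (7 + h + 2*f) + 1 = 8 + h + 2*f)
Q(0, 39)*54 = (8 + 0 + 2*39)*54 = (8 + 0 + 78)*54 = 86*54 = 4644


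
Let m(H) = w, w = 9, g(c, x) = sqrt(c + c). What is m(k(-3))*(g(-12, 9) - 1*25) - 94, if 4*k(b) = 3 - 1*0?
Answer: -319 + 18*I*sqrt(6) ≈ -319.0 + 44.091*I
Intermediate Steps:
g(c, x) = sqrt(2)*sqrt(c) (g(c, x) = sqrt(2*c) = sqrt(2)*sqrt(c))
k(b) = 3/4 (k(b) = (3 - 1*0)/4 = (3 + 0)/4 = (1/4)*3 = 3/4)
m(H) = 9
m(k(-3))*(g(-12, 9) - 1*25) - 94 = 9*(sqrt(2)*sqrt(-12) - 1*25) - 94 = 9*(sqrt(2)*(2*I*sqrt(3)) - 25) - 94 = 9*(2*I*sqrt(6) - 25) - 94 = 9*(-25 + 2*I*sqrt(6)) - 94 = (-225 + 18*I*sqrt(6)) - 94 = -319 + 18*I*sqrt(6)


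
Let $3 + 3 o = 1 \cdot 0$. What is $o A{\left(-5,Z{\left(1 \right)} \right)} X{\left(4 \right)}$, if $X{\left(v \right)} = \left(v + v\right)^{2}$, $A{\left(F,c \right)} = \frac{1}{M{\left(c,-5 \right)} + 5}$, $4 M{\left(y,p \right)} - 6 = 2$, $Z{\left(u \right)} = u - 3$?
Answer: $- \frac{64}{7} \approx -9.1429$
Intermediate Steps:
$Z{\left(u \right)} = -3 + u$
$M{\left(y,p \right)} = 2$ ($M{\left(y,p \right)} = \frac{3}{2} + \frac{1}{4} \cdot 2 = \frac{3}{2} + \frac{1}{2} = 2$)
$A{\left(F,c \right)} = \frac{1}{7}$ ($A{\left(F,c \right)} = \frac{1}{2 + 5} = \frac{1}{7}$)
$o = -1$ ($o = -1 + \frac{1 \cdot 0}{3} = -1 + \frac{1}{3} \cdot 0 = -1 + 0 = -1$)
$X{\left(v \right)} = 4 v^{2}$ ($X{\left(v \right)} = \left(2 v\right)^{2} = 4 v^{2}$)
$o A{\left(-5,Z{\left(1 \right)} \right)} X{\left(4 \right)} = \left(-1\right) \frac{1}{7} \cdot 4 \cdot 4^{2} = - \frac{4 \cdot 16}{7} = \left(- \frac{1}{7}\right) 64 = - \frac{64}{7}$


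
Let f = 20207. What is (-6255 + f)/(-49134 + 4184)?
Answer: -6976/22475 ≈ -0.31039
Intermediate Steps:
(-6255 + f)/(-49134 + 4184) = (-6255 + 20207)/(-49134 + 4184) = 13952/(-44950) = 13952*(-1/44950) = -6976/22475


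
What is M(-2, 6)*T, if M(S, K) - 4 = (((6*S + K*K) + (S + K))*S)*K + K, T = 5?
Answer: -1630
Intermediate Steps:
M(S, K) = 4 + K + K*S*(K + K² + 7*S) (M(S, K) = 4 + ((((6*S + K*K) + (S + K))*S)*K + K) = 4 + ((((6*S + K²) + (K + S))*S)*K + K) = 4 + ((((K² + 6*S) + (K + S))*S)*K + K) = 4 + (((K + K² + 7*S)*S)*K + K) = 4 + ((S*(K + K² + 7*S))*K + K) = 4 + (K*S*(K + K² + 7*S) + K) = 4 + (K + K*S*(K + K² + 7*S)) = 4 + K + K*S*(K + K² + 7*S))
M(-2, 6)*T = (4 + 6 - 2*6² - 2*6³ + 7*6*(-2)²)*5 = (4 + 6 - 2*36 - 2*216 + 7*6*4)*5 = (4 + 6 - 72 - 432 + 168)*5 = -326*5 = -1630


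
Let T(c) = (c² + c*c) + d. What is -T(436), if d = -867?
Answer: -379325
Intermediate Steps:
T(c) = -867 + 2*c² (T(c) = (c² + c*c) - 867 = (c² + c²) - 867 = 2*c² - 867 = -867 + 2*c²)
-T(436) = -(-867 + 2*436²) = -(-867 + 2*190096) = -(-867 + 380192) = -1*379325 = -379325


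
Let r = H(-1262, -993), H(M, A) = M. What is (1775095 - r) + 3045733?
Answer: 4822090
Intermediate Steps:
r = -1262
(1775095 - r) + 3045733 = (1775095 - 1*(-1262)) + 3045733 = (1775095 + 1262) + 3045733 = 1776357 + 3045733 = 4822090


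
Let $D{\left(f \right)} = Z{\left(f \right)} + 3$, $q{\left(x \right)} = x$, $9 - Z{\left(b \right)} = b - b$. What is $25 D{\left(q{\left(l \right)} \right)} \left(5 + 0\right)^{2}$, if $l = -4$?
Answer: $7500$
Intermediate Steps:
$Z{\left(b \right)} = 9$ ($Z{\left(b \right)} = 9 - \left(b - b\right) = 9 - 0 = 9 + 0 = 9$)
$D{\left(f \right)} = 12$ ($D{\left(f \right)} = 9 + 3 = 12$)
$25 D{\left(q{\left(l \right)} \right)} \left(5 + 0\right)^{2} = 25 \cdot 12 \left(5 + 0\right)^{2} = 300 \cdot 5^{2} = 300 \cdot 25 = 7500$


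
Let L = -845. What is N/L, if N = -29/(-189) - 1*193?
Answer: 36448/159705 ≈ 0.22822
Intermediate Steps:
N = -36448/189 (N = -29*(-1/189) - 193 = 29/189 - 193 = -36448/189 ≈ -192.85)
N/L = -36448/189/(-845) = -36448/189*(-1/845) = 36448/159705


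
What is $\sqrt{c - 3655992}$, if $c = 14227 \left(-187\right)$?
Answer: $i \sqrt{6316441} \approx 2513.3 i$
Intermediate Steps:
$c = -2660449$
$\sqrt{c - 3655992} = \sqrt{-2660449 - 3655992} = \sqrt{-6316441} = i \sqrt{6316441}$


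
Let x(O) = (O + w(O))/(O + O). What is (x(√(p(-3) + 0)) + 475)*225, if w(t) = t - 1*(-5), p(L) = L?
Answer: 107100 - 375*I*√3/2 ≈ 1.071e+5 - 324.76*I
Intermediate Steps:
w(t) = 5 + t (w(t) = t + 5 = 5 + t)
x(O) = (5 + 2*O)/(2*O) (x(O) = (O + (5 + O))/(O + O) = (5 + 2*O)/((2*O)) = (5 + 2*O)*(1/(2*O)) = (5 + 2*O)/(2*O))
(x(√(p(-3) + 0)) + 475)*225 = ((5/2 + √(-3 + 0))/(√(-3 + 0)) + 475)*225 = ((5/2 + √(-3))/(√(-3)) + 475)*225 = ((5/2 + I*√3)/((I*√3)) + 475)*225 = ((-I*√3/3)*(5/2 + I*√3) + 475)*225 = (-I*√3*(5/2 + I*√3)/3 + 475)*225 = (475 - I*√3*(5/2 + I*√3)/3)*225 = 106875 - 75*I*√3*(5/2 + I*√3)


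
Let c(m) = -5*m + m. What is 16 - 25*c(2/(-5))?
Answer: -24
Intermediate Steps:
c(m) = -4*m
16 - 25*c(2/(-5)) = 16 - (-100)*2/(-5) = 16 - (-100)*2*(-⅕) = 16 - (-100)*(-2)/5 = 16 - 25*8/5 = 16 - 40 = -24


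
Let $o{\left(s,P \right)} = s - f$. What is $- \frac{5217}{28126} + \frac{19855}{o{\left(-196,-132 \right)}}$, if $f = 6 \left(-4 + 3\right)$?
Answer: $- \frac{1472192}{14063} \approx -104.69$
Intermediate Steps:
$f = -6$ ($f = 6 \left(-1\right) = -6$)
$o{\left(s,P \right)} = 6 + s$ ($o{\left(s,P \right)} = s - -6 = s + 6 = 6 + s$)
$- \frac{5217}{28126} + \frac{19855}{o{\left(-196,-132 \right)}} = - \frac{5217}{28126} + \frac{19855}{6 - 196} = \left(-5217\right) \frac{1}{28126} + \frac{19855}{-190} = - \frac{5217}{28126} + 19855 \left(- \frac{1}{190}\right) = - \frac{5217}{28126} - \frac{209}{2} = - \frac{1472192}{14063}$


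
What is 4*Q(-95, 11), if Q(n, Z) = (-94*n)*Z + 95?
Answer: 393300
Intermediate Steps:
Q(n, Z) = 95 - 94*Z*n (Q(n, Z) = -94*Z*n + 95 = 95 - 94*Z*n)
4*Q(-95, 11) = 4*(95 - 94*11*(-95)) = 4*(95 + 98230) = 4*98325 = 393300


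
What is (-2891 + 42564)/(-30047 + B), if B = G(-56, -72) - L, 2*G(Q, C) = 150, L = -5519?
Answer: -39673/24453 ≈ -1.6224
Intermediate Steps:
G(Q, C) = 75 (G(Q, C) = (1/2)*150 = 75)
B = 5594 (B = 75 - 1*(-5519) = 75 + 5519 = 5594)
(-2891 + 42564)/(-30047 + B) = (-2891 + 42564)/(-30047 + 5594) = 39673/(-24453) = 39673*(-1/24453) = -39673/24453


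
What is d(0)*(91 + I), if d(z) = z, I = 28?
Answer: 0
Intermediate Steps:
d(0)*(91 + I) = 0*(91 + 28) = 0*119 = 0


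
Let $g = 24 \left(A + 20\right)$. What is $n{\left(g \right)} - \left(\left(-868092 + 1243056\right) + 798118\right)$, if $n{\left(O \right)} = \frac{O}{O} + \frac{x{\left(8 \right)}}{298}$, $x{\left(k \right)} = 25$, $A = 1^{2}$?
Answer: $- \frac{349578113}{298} \approx -1.1731 \cdot 10^{6}$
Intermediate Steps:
$A = 1$
$g = 504$ ($g = 24 \left(1 + 20\right) = 24 \cdot 21 = 504$)
$n{\left(O \right)} = \frac{323}{298}$ ($n{\left(O \right)} = \frac{O}{O} + \frac{25}{298} = 1 + 25 \cdot \frac{1}{298} = 1 + \frac{25}{298} = \frac{323}{298}$)
$n{\left(g \right)} - \left(\left(-868092 + 1243056\right) + 798118\right) = \frac{323}{298} - \left(\left(-868092 + 1243056\right) + 798118\right) = \frac{323}{298} - \left(374964 + 798118\right) = \frac{323}{298} - 1173082 = - \frac{349578113}{298}$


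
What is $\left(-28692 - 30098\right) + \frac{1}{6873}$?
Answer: $- \frac{404063669}{6873} \approx -58790.0$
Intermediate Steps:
$\left(-28692 - 30098\right) + \frac{1}{6873} = -58790 + \frac{1}{6873} = - \frac{404063669}{6873}$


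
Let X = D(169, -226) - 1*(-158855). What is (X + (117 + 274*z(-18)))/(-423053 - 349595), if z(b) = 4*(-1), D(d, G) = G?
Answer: -78825/386324 ≈ -0.20404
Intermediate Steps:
z(b) = -4
X = 158629 (X = -226 - 1*(-158855) = -226 + 158855 = 158629)
(X + (117 + 274*z(-18)))/(-423053 - 349595) = (158629 + (117 + 274*(-4)))/(-423053 - 349595) = (158629 + (117 - 1096))/(-772648) = (158629 - 979)*(-1/772648) = 157650*(-1/772648) = -78825/386324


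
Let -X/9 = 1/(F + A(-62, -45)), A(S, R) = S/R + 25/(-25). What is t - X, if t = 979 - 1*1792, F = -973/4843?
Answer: -29376483/38546 ≈ -762.12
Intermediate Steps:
F = -973/4843 (F = -973*1/4843 = -973/4843 ≈ -0.20091)
A(S, R) = -1 + S/R (A(S, R) = S/R + 25*(-1/25) = S/R - 1 = -1 + S/R)
X = -1961415/38546 (X = -9/(-973/4843 + (-62 - 1*(-45))/(-45)) = -9/(-973/4843 - (-62 + 45)/45) = -9/(-973/4843 - 1/45*(-17)) = -9/(-973/4843 + 17/45) = -9/38546/217935 = -9*217935/38546 = -1961415/38546 ≈ -50.885)
t = -813 (t = 979 - 1792 = -813)
t - X = -813 - 1*(-1961415/38546) = -813 + 1961415/38546 = -29376483/38546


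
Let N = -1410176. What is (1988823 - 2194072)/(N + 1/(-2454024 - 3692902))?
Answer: 1261650414574/8668247518977 ≈ 0.14555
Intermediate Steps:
(1988823 - 2194072)/(N + 1/(-2454024 - 3692902)) = (1988823 - 2194072)/(-1410176 + 1/(-2454024 - 3692902)) = -205249/(-1410176 + 1/(-6146926)) = -205249/(-1410176 - 1/6146926) = -205249/(-8668247518977/6146926) = -205249*(-6146926/8668247518977) = 1261650414574/8668247518977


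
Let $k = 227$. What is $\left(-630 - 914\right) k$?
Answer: $-350488$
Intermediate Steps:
$\left(-630 - 914\right) k = \left(-630 - 914\right) 227 = \left(-1544\right) 227 = -350488$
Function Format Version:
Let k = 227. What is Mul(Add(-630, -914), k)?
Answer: -350488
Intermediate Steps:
Mul(Add(-630, -914), k) = Mul(Add(-630, -914), 227) = Mul(-1544, 227) = -350488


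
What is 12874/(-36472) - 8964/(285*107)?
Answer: -119921273/185368940 ≈ -0.64693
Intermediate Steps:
12874/(-36472) - 8964/(285*107) = 12874*(-1/36472) - 8964/30495 = -6437/18236 - 8964*1/30495 = -6437/18236 - 2988/10165 = -119921273/185368940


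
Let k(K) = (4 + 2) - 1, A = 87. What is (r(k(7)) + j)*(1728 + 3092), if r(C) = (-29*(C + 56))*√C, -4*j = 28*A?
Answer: -2935380 - 8526580*√5 ≈ -2.2001e+7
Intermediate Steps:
k(K) = 5 (k(K) = 6 - 1 = 5)
j = -609 (j = -7*87 = -¼*2436 = -609)
r(C) = √C*(-1624 - 29*C) (r(C) = (-29*(56 + C))*√C = (-1624 - 29*C)*√C = √C*(-1624 - 29*C))
(r(k(7)) + j)*(1728 + 3092) = (29*√5*(-56 - 1*5) - 609)*(1728 + 3092) = (29*√5*(-56 - 5) - 609)*4820 = (29*√5*(-61) - 609)*4820 = (-1769*√5 - 609)*4820 = (-609 - 1769*√5)*4820 = -2935380 - 8526580*√5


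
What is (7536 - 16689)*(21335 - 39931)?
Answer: 170209188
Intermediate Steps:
(7536 - 16689)*(21335 - 39931) = -9153*(-18596) = 170209188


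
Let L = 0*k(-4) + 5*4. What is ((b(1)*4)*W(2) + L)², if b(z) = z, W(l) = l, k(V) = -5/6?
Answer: 784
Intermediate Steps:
k(V) = -⅚ (k(V) = -5*⅙ = -⅚)
L = 20 (L = 0*(-⅚) + 5*4 = 0 + 20 = 20)
((b(1)*4)*W(2) + L)² = ((1*4)*2 + 20)² = (4*2 + 20)² = (8 + 20)² = 28² = 784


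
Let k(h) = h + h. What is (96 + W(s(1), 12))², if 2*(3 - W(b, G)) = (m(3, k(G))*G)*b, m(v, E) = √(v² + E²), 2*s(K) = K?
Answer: 15066 - 1782*√65 ≈ 699.06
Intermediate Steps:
k(h) = 2*h
s(K) = K/2
m(v, E) = √(E² + v²)
W(b, G) = 3 - G*b*√(9 + 4*G²)/2 (W(b, G) = 3 - √((2*G)² + 3²)*G*b/2 = 3 - √(4*G² + 9)*G*b/2 = 3 - √(9 + 4*G²)*G*b/2 = 3 - G*√(9 + 4*G²)*b/2 = 3 - G*b*√(9 + 4*G²)/2)
(96 + W(s(1), 12))² = (96 + (3 - ½*12*(½)*1*√(9 + 4*12²)))² = (96 + (3 - ½*12*½*√(9 + 4*144)))² = (96 + (3 - ½*12*½*√(9 + 576)))² = (96 + (3 - ½*12*½*√585))² = (96 + (3 - ½*12*½*3*√65))² = (96 + (3 - 9*√65))² = (99 - 9*√65)²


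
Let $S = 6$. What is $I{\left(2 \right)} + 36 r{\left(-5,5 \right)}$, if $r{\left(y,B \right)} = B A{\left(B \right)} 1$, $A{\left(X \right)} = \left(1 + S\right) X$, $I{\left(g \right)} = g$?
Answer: $6302$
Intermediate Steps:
$A{\left(X \right)} = 7 X$ ($A{\left(X \right)} = \left(1 + 6\right) X = 7 X$)
$r{\left(y,B \right)} = 7 B^{2}$ ($r{\left(y,B \right)} = B 7 B 1 = 7 B^{2} \cdot 1 = 7 B^{2}$)
$I{\left(2 \right)} + 36 r{\left(-5,5 \right)} = 2 + 36 \cdot 7 \cdot 5^{2} = 2 + 36 \cdot 7 \cdot 25 = 2 + 36 \cdot 175 = 2 + 6300 = 6302$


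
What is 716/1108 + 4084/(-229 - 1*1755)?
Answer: -194033/137392 ≈ -1.4123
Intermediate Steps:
716/1108 + 4084/(-229 - 1*1755) = 716*(1/1108) + 4084/(-229 - 1755) = 179/277 + 4084/(-1984) = 179/277 + 4084*(-1/1984) = 179/277 - 1021/496 = -194033/137392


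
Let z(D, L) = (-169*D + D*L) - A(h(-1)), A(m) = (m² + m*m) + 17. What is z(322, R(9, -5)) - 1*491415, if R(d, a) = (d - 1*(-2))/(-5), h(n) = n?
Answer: -2732802/5 ≈ -5.4656e+5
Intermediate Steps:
R(d, a) = -⅖ - d/5 (R(d, a) = (d + 2)*(-⅕) = (2 + d)*(-⅕) = -⅖ - d/5)
A(m) = 17 + 2*m² (A(m) = (m² + m²) + 17 = 2*m² + 17 = 17 + 2*m²)
z(D, L) = -19 - 169*D + D*L (z(D, L) = (-169*D + D*L) - (17 + 2*(-1)²) = (-169*D + D*L) - (17 + 2*1) = (-169*D + D*L) - (17 + 2) = (-169*D + D*L) - 1*19 = (-169*D + D*L) - 19 = -19 - 169*D + D*L)
z(322, R(9, -5)) - 1*491415 = (-19 - 169*322 + 322*(-⅖ - ⅕*9)) - 1*491415 = (-19 - 54418 + 322*(-⅖ - 9/5)) - 491415 = (-19 - 54418 + 322*(-11/5)) - 491415 = (-19 - 54418 - 3542/5) - 491415 = -275727/5 - 491415 = -2732802/5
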